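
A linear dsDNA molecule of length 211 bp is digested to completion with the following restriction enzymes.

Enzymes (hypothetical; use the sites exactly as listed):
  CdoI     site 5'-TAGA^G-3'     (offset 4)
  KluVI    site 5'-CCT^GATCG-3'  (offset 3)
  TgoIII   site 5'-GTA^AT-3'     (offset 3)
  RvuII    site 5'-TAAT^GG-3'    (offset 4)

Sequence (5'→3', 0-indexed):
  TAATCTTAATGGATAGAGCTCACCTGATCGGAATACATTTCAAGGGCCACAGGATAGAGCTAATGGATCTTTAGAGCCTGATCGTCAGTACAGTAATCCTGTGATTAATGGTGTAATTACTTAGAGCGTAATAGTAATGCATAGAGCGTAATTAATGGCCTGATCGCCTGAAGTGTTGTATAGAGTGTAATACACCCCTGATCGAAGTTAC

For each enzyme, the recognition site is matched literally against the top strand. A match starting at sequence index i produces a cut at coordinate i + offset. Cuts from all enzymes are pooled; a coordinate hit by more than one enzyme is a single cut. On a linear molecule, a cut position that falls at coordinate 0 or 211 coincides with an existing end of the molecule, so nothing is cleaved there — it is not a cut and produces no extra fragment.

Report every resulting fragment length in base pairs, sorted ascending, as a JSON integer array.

Per-enzyme occurrences:
  CdoI TAGAG/4: at [13, 54, 71, 121, 141, 180] ⇒ [17, 58, 75, 125, 145, 184]
  KluVI CCTGATCG/3: at [22, 76, 158, 196] ⇒ [25, 79, 161, 199]
  TgoIII GTAAT/3: at [92, 112, 127, 133, 147, 186] ⇒ [95, 115, 130, 136, 150, 189]
  RvuII TAATGG/4: at [6, 60, 105, 152] ⇒ [10, 64, 109, 156]

Pooled cuts: [10, 17, 25, 58, 64, 75, 79, 95, 109, 115, 125, 130, 136, 145, 150, 156, 161, 184, 189, 199]

Fragments:
  [0,10): 10 bp
  [10,17): 7 bp
  [17,25): 8 bp
  [25,58): 33 bp
  [58,64): 6 bp
  [64,75): 11 bp
  [75,79): 4 bp
  [79,95): 16 bp
  [95,109): 14 bp
  [109,115): 6 bp
  [115,125): 10 bp
  [125,130): 5 bp
  [130,136): 6 bp
  [136,145): 9 bp
  [145,150): 5 bp
  [150,156): 6 bp
  [156,161): 5 bp
  [161,184): 23 bp
  [184,189): 5 bp
  [189,199): 10 bp
  [199,211): 12 bp

[4,5,5,5,5,6,6,6,6,7,8,9,10,10,10,11,12,14,16,23,33]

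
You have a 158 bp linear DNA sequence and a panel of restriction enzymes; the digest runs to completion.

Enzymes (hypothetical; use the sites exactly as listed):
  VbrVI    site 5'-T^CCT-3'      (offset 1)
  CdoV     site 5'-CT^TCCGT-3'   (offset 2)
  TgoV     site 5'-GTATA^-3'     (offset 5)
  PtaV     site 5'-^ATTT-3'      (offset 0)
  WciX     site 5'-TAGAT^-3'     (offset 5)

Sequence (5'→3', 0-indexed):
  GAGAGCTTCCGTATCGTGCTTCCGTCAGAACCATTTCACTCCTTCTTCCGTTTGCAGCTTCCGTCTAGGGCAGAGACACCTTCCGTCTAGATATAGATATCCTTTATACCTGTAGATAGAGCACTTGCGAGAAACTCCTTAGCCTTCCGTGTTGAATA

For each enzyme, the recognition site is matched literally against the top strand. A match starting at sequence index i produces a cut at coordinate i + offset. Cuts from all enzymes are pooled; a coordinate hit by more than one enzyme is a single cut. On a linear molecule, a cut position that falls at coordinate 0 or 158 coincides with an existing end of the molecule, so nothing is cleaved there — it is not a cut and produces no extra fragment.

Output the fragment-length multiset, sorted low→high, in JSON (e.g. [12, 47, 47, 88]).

Scan for sites:
  VbrVI TCCT/1: at [39, 99, 135] ⇒ [40, 100, 136]
  CdoV CTTCCGT/2: at [5, 18, 44, 57, 79, 143] ⇒ [7, 20, 46, 59, 81, 145]
  TgoV (GTATA, off=5): no sites
  PtaV ATTT/0: at [32] ⇒ [32]
  WciX TAGAT/5: at [87, 93, 112] ⇒ [92, 98, 117]

Pooled cuts: [7, 20, 32, 40, 46, 59, 81, 92, 98, 100, 117, 136, 145]

Fragment lengths:
  [0,7): 7 bp
  [7,20): 13 bp
  [20,32): 12 bp
  [32,40): 8 bp
  [40,46): 6 bp
  [46,59): 13 bp
  [59,81): 22 bp
  [81,92): 11 bp
  [92,98): 6 bp
  [98,100): 2 bp
  [100,117): 17 bp
  [117,136): 19 bp
  [136,145): 9 bp
  [145,158): 13 bp

[2,6,6,7,8,9,11,12,13,13,13,17,19,22]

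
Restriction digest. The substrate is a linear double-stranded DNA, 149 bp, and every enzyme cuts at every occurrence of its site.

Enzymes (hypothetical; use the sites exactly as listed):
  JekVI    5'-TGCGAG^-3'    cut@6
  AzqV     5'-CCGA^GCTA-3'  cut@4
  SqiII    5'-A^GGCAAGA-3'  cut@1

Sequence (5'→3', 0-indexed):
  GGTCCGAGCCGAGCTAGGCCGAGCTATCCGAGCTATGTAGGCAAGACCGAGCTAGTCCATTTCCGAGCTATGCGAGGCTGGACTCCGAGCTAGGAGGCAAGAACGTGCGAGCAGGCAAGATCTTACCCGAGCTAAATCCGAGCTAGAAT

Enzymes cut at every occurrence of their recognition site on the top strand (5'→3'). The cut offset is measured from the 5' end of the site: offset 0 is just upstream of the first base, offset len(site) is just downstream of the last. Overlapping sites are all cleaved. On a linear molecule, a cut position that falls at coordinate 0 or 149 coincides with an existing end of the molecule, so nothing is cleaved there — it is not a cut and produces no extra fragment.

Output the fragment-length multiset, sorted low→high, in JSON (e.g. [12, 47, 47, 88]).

[2,7,8,8,9,10,10,11,11,12,12,16,16,17]

Scan for sites:
  JekVI (TGCGAG, off=6): starts [70, 105] → cuts [76, 111]
  AzqV (CCGAGCTA, off=4): starts [8, 18, 27, 46, 62, 84, 126, 137] → cuts [12, 22, 31, 50, 66, 88, 130, 141]
  SqiII (AGGCAAGA, off=1): starts [38, 94, 112] → cuts [39, 95, 113]

All cut coordinates (distinct, sorted): [12, 22, 31, 39, 50, 66, 76, 88, 95, 111, 113, 130, 141]

Fragments:
  [0,12): 12 bp
  [12,22): 10 bp
  [22,31): 9 bp
  [31,39): 8 bp
  [39,50): 11 bp
  [50,66): 16 bp
  [66,76): 10 bp
  [76,88): 12 bp
  [88,95): 7 bp
  [95,111): 16 bp
  [111,113): 2 bp
  [113,130): 17 bp
  [130,141): 11 bp
  [141,149): 8 bp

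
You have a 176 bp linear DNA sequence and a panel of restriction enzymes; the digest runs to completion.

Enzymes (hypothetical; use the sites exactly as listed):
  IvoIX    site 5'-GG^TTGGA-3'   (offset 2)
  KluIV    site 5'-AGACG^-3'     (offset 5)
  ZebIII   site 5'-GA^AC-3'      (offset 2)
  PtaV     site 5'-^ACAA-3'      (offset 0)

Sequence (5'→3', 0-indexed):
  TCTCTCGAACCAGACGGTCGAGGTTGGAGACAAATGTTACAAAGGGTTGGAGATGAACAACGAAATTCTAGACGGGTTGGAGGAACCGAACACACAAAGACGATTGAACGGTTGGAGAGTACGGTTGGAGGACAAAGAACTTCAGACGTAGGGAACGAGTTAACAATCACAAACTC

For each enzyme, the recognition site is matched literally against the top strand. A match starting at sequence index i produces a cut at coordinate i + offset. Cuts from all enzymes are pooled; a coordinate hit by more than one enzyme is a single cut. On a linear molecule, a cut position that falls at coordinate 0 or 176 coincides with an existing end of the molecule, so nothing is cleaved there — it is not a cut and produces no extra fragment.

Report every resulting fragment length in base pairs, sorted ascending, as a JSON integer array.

[2,4,4,5,5,6,6,6,7,7,7,8,8,8,8,8,8,9,9,10,10,13,18]

Per-enzyme occurrences:
  IvoIX (GGTTGGA, off=2): starts [21, 44, 74, 109, 122] → cuts [23, 46, 76, 111, 124]
  KluIV (AGACG, off=5): starts [11, 69, 97, 143] → cuts [16, 74, 102, 148]
  ZebIII (GAAC, off=2): starts [6, 54, 82, 87, 105, 136, 152] → cuts [8, 56, 84, 89, 107, 138, 154]
  PtaV (ACAA, off=0): starts [29, 38, 56, 93, 131, 162, 168] → cuts [29, 38, 56, 93, 131, 162, 168]

All cut coordinates (distinct, sorted): [8, 16, 23, 29, 38, 46, 56, 74, 76, 84, 89, 93, 102, 107, 111, 124, 131, 138, 148, 154, 162, 168]

Fragment lengths:
  [0,8): 8 bp
  [8,16): 8 bp
  [16,23): 7 bp
  [23,29): 6 bp
  [29,38): 9 bp
  [38,46): 8 bp
  [46,56): 10 bp
  [56,74): 18 bp
  [74,76): 2 bp
  [76,84): 8 bp
  [84,89): 5 bp
  [89,93): 4 bp
  [93,102): 9 bp
  [102,107): 5 bp
  [107,111): 4 bp
  [111,124): 13 bp
  [124,131): 7 bp
  [131,138): 7 bp
  [138,148): 10 bp
  [148,154): 6 bp
  [154,162): 8 bp
  [162,168): 6 bp
  [168,176): 8 bp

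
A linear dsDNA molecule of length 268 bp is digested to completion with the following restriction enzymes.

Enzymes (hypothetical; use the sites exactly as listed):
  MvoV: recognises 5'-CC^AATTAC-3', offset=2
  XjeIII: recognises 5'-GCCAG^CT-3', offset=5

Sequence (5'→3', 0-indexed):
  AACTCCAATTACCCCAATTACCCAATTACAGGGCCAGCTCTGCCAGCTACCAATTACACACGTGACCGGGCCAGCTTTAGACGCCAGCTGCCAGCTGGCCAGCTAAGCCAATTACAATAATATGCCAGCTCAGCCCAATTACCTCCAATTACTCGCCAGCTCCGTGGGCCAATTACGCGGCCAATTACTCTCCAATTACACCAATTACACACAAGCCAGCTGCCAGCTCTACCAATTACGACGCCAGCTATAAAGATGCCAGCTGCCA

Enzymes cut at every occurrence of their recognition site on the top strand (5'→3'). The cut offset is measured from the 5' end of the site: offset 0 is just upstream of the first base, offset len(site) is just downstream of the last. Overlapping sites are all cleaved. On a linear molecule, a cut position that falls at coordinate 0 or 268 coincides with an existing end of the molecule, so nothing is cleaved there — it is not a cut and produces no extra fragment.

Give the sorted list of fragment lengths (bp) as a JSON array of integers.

[5,6,6,7,7,7,7,8,8,8,9,9,9,10,11,11,12,13,13,14,14,15,17,19,23]

Per-enzyme occurrences:
  MvoV (CCAATTAC, off=2): starts [4, 13, 21, 49, 107, 134, 144, 168, 180, 191, 200, 231] → cuts [6, 15, 23, 51, 109, 136, 146, 170, 182, 193, 202, 233]
  XjeIII (GCCAGCT, off=5): starts [32, 41, 69, 82, 89, 97, 123, 154, 214, 221, 242, 257] → cuts [37, 46, 74, 87, 94, 102, 128, 159, 219, 226, 247, 262]

All cut coordinates (distinct, sorted): [6, 15, 23, 37, 46, 51, 74, 87, 94, 102, 109, 128, 136, 146, 159, 170, 182, 193, 202, 219, 226, 233, 247, 262]

Fragment lengths:
  [0,6): 6 bp
  [6,15): 9 bp
  [15,23): 8 bp
  [23,37): 14 bp
  [37,46): 9 bp
  [46,51): 5 bp
  [51,74): 23 bp
  [74,87): 13 bp
  [87,94): 7 bp
  [94,102): 8 bp
  [102,109): 7 bp
  [109,128): 19 bp
  [128,136): 8 bp
  [136,146): 10 bp
  [146,159): 13 bp
  [159,170): 11 bp
  [170,182): 12 bp
  [182,193): 11 bp
  [193,202): 9 bp
  [202,219): 17 bp
  [219,226): 7 bp
  [226,233): 7 bp
  [233,247): 14 bp
  [247,262): 15 bp
  [262,268): 6 bp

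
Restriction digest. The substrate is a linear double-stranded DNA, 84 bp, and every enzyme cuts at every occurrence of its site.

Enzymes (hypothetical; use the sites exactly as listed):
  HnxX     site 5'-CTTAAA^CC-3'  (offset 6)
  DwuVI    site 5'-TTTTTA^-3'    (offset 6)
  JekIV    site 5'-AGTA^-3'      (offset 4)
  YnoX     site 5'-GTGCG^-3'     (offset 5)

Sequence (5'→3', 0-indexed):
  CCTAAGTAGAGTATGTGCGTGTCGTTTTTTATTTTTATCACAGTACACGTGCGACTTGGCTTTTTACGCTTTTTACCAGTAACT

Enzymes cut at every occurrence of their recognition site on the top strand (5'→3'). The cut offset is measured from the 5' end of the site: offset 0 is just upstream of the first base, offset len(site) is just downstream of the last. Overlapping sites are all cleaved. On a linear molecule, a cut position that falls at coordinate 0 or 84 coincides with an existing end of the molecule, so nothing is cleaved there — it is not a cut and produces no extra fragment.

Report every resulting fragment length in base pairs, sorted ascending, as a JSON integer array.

[3,5,6,6,6,8,8,8,9,12,13]

Per-enzyme occurrences:
  HnxX (CTTAAACC, off=6): no sites
  DwuVI (TTTTTA, off=6): starts [25, 31, 60, 69] → cuts [31, 37, 66, 75]
  JekIV (AGTA, off=4): starts [4, 9, 41, 77] → cuts [8, 13, 45, 81]
  YnoX (GTGCG, off=5): starts [14, 48] → cuts [19, 53]

All cut coordinates (distinct, sorted): [8, 13, 19, 31, 37, 45, 53, 66, 75, 81]

Fragments:
  [0,8): 8 bp
  [8,13): 5 bp
  [13,19): 6 bp
  [19,31): 12 bp
  [31,37): 6 bp
  [37,45): 8 bp
  [45,53): 8 bp
  [53,66): 13 bp
  [66,75): 9 bp
  [75,81): 6 bp
  [81,84): 3 bp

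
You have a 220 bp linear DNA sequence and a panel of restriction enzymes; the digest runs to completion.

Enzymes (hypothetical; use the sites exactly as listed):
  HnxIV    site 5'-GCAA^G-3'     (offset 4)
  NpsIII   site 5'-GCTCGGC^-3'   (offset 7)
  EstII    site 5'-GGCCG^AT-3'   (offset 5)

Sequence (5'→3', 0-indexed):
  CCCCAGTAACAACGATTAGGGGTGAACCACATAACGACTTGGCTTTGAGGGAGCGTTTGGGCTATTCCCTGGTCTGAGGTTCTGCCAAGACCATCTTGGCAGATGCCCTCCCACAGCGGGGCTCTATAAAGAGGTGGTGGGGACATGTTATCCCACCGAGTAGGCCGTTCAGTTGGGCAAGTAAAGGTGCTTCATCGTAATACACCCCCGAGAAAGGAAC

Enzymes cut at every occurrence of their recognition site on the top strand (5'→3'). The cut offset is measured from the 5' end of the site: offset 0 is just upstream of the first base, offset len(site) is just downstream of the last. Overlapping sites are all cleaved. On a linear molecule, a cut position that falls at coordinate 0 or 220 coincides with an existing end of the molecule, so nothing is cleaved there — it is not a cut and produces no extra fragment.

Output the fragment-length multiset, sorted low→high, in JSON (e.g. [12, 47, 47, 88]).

[40,180]

Per-enzyme occurrences:
  HnxIV (GCAAG, off=4): starts [176] → cuts [180]
  NpsIII (GCTCGGC, off=7): no sites
  EstII (GGCCGAT, off=5): no sites

All cut coordinates (distinct, sorted): [180]

Fragments:
  [0,180): 180 bp
  [180,220): 40 bp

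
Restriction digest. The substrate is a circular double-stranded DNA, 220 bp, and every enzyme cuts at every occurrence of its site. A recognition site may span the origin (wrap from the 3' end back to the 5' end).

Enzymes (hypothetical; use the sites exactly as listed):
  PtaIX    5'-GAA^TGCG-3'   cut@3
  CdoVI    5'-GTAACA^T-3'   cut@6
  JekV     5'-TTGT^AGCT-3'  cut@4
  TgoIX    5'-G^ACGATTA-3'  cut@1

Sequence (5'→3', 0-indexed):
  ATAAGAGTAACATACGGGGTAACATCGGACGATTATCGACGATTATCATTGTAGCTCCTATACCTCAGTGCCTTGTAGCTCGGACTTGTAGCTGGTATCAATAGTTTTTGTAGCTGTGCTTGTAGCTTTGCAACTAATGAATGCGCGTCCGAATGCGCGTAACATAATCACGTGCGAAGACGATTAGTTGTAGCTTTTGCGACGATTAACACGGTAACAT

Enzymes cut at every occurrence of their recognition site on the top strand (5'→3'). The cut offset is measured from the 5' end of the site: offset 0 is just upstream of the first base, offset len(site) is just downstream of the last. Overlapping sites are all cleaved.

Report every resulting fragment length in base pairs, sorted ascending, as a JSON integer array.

Scan for sites:
  PtaIX (GAATGCG, off=3): starts [138, 150] → cuts [141, 153]
  CdoVI (GTAACAT, off=6): starts [6, 18, 158, 213] → cuts [12, 24, 164, 219]
  JekV (TTGTAGCT, off=4): starts [48, 72, 85, 107, 119, 187] → cuts [52, 76, 89, 111, 123, 191]
  TgoIX (GACGATTA, off=1): starts [27, 37, 178, 200] → cuts [28, 38, 179, 201]

All cut coordinates (distinct, sorted): [12, 24, 28, 38, 52, 76, 89, 111, 123, 141, 153, 164, 179, 191, 201, 219]

Fragment lengths:
  12→24: 12 bp
  24→28: 4 bp
  28→38: 10 bp
  38→52: 14 bp
  52→76: 24 bp
  76→89: 13 bp
  89→111: 22 bp
  111→123: 12 bp
  123→141: 18 bp
  141→153: 12 bp
  153→164: 11 bp
  164→179: 15 bp
  179→191: 12 bp
  191→201: 10 bp
  201→219: 18 bp
  219→12 (wrap): 220-219+12 = 13 bp

[4,10,10,11,12,12,12,12,13,13,14,15,18,18,22,24]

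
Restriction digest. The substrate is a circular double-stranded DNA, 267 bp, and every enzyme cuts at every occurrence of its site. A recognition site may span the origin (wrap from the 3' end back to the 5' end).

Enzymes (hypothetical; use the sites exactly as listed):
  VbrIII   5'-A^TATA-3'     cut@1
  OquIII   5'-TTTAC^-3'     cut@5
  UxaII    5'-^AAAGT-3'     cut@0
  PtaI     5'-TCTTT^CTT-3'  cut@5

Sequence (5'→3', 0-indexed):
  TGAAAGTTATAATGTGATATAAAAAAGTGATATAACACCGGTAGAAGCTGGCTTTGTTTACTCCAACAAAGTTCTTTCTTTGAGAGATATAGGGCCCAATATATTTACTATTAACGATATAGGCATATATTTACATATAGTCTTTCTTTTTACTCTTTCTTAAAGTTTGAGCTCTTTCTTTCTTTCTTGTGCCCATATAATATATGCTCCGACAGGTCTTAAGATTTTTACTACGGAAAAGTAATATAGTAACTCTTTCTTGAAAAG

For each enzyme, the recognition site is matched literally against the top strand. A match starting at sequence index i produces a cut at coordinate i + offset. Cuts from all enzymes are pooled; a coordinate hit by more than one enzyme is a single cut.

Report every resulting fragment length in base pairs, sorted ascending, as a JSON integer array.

[1,3,4,4,5,5,5,6,6,6,6,7,7,8,8,9,9,9,10,10,10,10,12,14,15,16,31,31]

Per-enzyme occurrences:
  VbrIII ATATA/1: at [16, 29, 86, 98, 116, 124, 134, 194, 199, 243] ⇒ [17, 30, 87, 99, 117, 125, 135, 195, 200, 244]
  OquIII TTTAC/5: at [56, 103, 129, 148, 226] ⇒ [61, 108, 134, 153, 231]
  UxaII AAAGT/0: at [2, 23, 67, 161, 237, 263] ⇒ [2, 23, 67, 161, 237, 263]
  PtaI TCTTTCTT/5: at [72, 140, 153, 172, 176, 180, 253] ⇒ [77, 145, 158, 177, 181, 185, 258]

All cut coordinates (distinct, sorted): [2, 17, 23, 30, 61, 67, 77, 87, 99, 108, 117, 125, 134, 135, 145, 153, 158, 161, 177, 181, 185, 195, 200, 231, 237, 244, 258, 263]

Fragments:
  2→17: 15 bp
  17→23: 6 bp
  23→30: 7 bp
  30→61: 31 bp
  61→67: 6 bp
  67→77: 10 bp
  77→87: 10 bp
  87→99: 12 bp
  99→108: 9 bp
  108→117: 9 bp
  117→125: 8 bp
  125→134: 9 bp
  134→135: 1 bp
  135→145: 10 bp
  145→153: 8 bp
  153→158: 5 bp
  158→161: 3 bp
  161→177: 16 bp
  177→181: 4 bp
  181→185: 4 bp
  185→195: 10 bp
  195→200: 5 bp
  200→231: 31 bp
  231→237: 6 bp
  237→244: 7 bp
  244→258: 14 bp
  258→263: 5 bp
  263→2 (wrap): 267-263+2 = 6 bp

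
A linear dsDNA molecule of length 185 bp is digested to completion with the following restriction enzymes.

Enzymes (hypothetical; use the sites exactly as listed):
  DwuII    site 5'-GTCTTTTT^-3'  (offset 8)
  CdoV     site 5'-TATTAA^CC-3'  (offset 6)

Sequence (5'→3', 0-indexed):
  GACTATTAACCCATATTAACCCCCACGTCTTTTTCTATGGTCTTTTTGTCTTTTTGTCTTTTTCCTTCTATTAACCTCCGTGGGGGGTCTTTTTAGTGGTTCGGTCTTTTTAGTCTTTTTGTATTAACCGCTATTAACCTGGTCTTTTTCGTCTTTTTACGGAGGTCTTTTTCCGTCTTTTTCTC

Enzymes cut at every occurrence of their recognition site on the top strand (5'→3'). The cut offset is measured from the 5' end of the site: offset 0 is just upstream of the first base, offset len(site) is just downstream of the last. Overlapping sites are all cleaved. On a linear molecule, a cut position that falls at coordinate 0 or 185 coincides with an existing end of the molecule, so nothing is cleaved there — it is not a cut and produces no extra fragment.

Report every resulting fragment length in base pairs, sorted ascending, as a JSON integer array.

Scan for sites:
  DwuII (GTCTTTTT, off=8): starts [26, 39, 47, 55, 86, 103, 112, 141, 150, 164, 174] → cuts [34, 47, 55, 63, 94, 111, 120, 149, 158, 172, 182]
  CdoV (TATTAACC, off=6): starts [3, 13, 68, 121, 131] → cuts [9, 19, 74, 127, 137]

All cut coordinates (distinct, sorted): [9, 19, 34, 47, 55, 63, 74, 94, 111, 120, 127, 137, 149, 158, 172, 182]

Fragment lengths:
  [0,9): 9 bp
  [9,19): 10 bp
  [19,34): 15 bp
  [34,47): 13 bp
  [47,55): 8 bp
  [55,63): 8 bp
  [63,74): 11 bp
  [74,94): 20 bp
  [94,111): 17 bp
  [111,120): 9 bp
  [120,127): 7 bp
  [127,137): 10 bp
  [137,149): 12 bp
  [149,158): 9 bp
  [158,172): 14 bp
  [172,182): 10 bp
  [182,185): 3 bp

[3,7,8,8,9,9,9,10,10,10,11,12,13,14,15,17,20]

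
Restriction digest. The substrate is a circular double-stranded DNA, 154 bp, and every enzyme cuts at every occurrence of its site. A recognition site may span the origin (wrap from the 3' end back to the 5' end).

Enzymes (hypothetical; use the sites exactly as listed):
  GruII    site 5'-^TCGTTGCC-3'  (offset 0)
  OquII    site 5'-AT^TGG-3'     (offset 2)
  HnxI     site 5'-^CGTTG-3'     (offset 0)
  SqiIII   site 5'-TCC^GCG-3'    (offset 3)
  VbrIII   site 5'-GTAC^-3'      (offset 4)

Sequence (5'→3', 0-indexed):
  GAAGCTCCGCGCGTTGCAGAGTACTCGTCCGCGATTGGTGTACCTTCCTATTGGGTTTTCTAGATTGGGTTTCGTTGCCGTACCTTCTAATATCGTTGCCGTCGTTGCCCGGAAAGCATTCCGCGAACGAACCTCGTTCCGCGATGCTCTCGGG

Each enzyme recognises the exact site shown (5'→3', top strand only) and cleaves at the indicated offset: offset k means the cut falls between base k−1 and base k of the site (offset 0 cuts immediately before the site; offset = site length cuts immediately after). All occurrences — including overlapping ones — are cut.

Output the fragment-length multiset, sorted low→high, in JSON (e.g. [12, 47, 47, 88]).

Per-enzyme occurrences:
  GruII (TCGTTGCC, off=0): starts [71, 92, 101] → cuts [71, 92, 101]
  OquII (ATTGG, off=2): starts [33, 49, 63] → cuts [35, 51, 65]
  HnxI (CGTTG, off=0): starts [11, 72, 93, 102] → cuts [11, 72, 93, 102]
  SqiIII (TCCGCG, off=3): starts [5, 27, 119, 137] → cuts [8, 30, 122, 140]
  VbrIII (GTAC, off=4): starts [20, 39, 79] → cuts [24, 43, 83]

All cut coordinates (distinct, sorted): [8, 11, 24, 30, 35, 43, 51, 65, 71, 72, 83, 92, 93, 101, 102, 122, 140]

Fragment lengths:
  8→11: 3 bp
  11→24: 13 bp
  24→30: 6 bp
  30→35: 5 bp
  35→43: 8 bp
  43→51: 8 bp
  51→65: 14 bp
  65→71: 6 bp
  71→72: 1 bp
  72→83: 11 bp
  83→92: 9 bp
  92→93: 1 bp
  93→101: 8 bp
  101→102: 1 bp
  102→122: 20 bp
  122→140: 18 bp
  140→8 (wrap): 154-140+8 = 22 bp

[1,1,1,3,5,6,6,8,8,8,9,11,13,14,18,20,22]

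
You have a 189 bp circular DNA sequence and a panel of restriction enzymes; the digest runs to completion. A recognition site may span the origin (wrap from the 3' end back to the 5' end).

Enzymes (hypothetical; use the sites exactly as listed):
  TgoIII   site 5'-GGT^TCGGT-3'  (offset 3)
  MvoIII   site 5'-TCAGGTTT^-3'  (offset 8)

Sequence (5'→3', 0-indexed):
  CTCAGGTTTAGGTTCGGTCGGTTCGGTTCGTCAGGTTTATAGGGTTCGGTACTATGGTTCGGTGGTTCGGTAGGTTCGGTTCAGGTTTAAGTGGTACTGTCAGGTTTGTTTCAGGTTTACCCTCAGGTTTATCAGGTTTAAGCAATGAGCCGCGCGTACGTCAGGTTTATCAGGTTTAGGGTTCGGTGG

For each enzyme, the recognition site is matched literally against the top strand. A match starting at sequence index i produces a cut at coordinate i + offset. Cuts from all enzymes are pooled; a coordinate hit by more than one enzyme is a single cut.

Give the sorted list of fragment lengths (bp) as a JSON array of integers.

[4,5,7,8,9,9,9,9,11,12,13,13,16,16,19,29]

Site scan:
  TgoIII (GGTTCGGT, off=3): starts [10, 19, 42, 55, 63, 72, 179] → cuts [13, 22, 45, 58, 66, 75, 182]
  MvoIII (TCAGGTTT, off=8): starts [1, 30, 80, 99, 110, 122, 131, 160, 169] → cuts [9, 38, 88, 107, 118, 130, 139, 168, 177]

Pooled cuts: [9, 13, 22, 38, 45, 58, 66, 75, 88, 107, 118, 130, 139, 168, 177, 182]

Fragments:
  9→13: 4 bp
  13→22: 9 bp
  22→38: 16 bp
  38→45: 7 bp
  45→58: 13 bp
  58→66: 8 bp
  66→75: 9 bp
  75→88: 13 bp
  88→107: 19 bp
  107→118: 11 bp
  118→130: 12 bp
  130→139: 9 bp
  139→168: 29 bp
  168→177: 9 bp
  177→182: 5 bp
  182→9 (wrap): 189-182+9 = 16 bp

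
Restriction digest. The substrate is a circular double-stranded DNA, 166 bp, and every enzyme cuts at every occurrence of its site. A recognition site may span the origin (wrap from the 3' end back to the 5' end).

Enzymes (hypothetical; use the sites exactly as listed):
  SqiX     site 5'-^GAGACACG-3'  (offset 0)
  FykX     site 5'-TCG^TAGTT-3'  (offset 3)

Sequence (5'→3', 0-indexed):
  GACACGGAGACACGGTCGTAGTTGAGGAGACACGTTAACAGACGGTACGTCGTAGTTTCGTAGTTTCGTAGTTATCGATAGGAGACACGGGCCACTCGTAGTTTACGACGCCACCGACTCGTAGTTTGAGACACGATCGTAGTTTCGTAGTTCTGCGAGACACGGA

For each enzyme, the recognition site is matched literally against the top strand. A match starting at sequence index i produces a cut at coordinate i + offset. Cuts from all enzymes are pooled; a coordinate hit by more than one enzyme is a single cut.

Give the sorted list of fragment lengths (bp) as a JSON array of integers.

[6,8,8,8,8,8,8,9,12,12,13,17,23,26]

Site scan:
  SqiX GAGACACG/0: at [6, 26, 81, 127, 156, 164] ⇒ [6, 26, 81, 127, 156, 164]
  FykX TCGTAGTT/3: at [15, 49, 57, 65, 95, 118, 136, 144] ⇒ [18, 52, 60, 68, 98, 121, 139, 147]

Pooled cuts: [6, 18, 26, 52, 60, 68, 81, 98, 121, 127, 139, 147, 156, 164]

Fragment lengths:
  6→18: 12 bp
  18→26: 8 bp
  26→52: 26 bp
  52→60: 8 bp
  60→68: 8 bp
  68→81: 13 bp
  81→98: 17 bp
  98→121: 23 bp
  121→127: 6 bp
  127→139: 12 bp
  139→147: 8 bp
  147→156: 9 bp
  156→164: 8 bp
  164→6 (wrap): 166-164+6 = 8 bp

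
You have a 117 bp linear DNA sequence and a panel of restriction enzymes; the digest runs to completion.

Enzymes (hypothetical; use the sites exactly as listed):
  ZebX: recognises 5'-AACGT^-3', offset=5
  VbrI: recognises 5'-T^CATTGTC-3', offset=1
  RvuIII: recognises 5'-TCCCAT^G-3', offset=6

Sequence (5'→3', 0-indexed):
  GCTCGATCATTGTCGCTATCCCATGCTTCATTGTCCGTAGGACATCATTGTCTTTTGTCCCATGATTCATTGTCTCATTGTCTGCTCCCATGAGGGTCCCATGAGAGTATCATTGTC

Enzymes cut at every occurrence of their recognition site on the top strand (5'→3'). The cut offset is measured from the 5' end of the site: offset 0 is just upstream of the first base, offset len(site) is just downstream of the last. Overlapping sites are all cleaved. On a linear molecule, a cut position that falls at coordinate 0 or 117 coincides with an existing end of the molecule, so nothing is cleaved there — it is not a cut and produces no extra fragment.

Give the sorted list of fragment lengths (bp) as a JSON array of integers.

[4,4,7,7,8,8,11,16,17,17,18]

Per-enzyme occurrences:
  ZebX (AACGT, off=5): no sites
  VbrI (TCATTGTC, off=1): starts [6, 27, 44, 66, 74, 109] → cuts [7, 28, 45, 67, 75, 110]
  RvuIII (TCCCATG, off=6): starts [18, 57, 85, 96] → cuts [24, 63, 91, 102]

Pooled cuts: [7, 24, 28, 45, 63, 67, 75, 91, 102, 110]

Fragments:
  [0,7): 7 bp
  [7,24): 17 bp
  [24,28): 4 bp
  [28,45): 17 bp
  [45,63): 18 bp
  [63,67): 4 bp
  [67,75): 8 bp
  [75,91): 16 bp
  [91,102): 11 bp
  [102,110): 8 bp
  [110,117): 7 bp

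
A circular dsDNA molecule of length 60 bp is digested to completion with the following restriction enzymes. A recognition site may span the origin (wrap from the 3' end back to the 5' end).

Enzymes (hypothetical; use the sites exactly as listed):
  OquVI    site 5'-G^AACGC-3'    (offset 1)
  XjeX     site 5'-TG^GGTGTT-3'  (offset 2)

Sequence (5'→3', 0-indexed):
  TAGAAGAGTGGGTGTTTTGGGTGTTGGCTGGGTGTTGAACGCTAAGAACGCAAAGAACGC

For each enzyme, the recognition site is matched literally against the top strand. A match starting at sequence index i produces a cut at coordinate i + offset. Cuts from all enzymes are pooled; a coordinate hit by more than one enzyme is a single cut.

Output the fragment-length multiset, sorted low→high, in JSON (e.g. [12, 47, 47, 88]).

Scan for sites:
  OquVI GAACGC/1: at [36, 45, 54] ⇒ [37, 46, 55]
  XjeX TGGGTGTT/2: at [8, 17, 28] ⇒ [10, 19, 30]

All cut coordinates (distinct, sorted): [10, 19, 30, 37, 46, 55]

Fragments:
  10→19: 9 bp
  19→30: 11 bp
  30→37: 7 bp
  37→46: 9 bp
  46→55: 9 bp
  55→10 (wrap): 60-55+10 = 15 bp

[7,9,9,9,11,15]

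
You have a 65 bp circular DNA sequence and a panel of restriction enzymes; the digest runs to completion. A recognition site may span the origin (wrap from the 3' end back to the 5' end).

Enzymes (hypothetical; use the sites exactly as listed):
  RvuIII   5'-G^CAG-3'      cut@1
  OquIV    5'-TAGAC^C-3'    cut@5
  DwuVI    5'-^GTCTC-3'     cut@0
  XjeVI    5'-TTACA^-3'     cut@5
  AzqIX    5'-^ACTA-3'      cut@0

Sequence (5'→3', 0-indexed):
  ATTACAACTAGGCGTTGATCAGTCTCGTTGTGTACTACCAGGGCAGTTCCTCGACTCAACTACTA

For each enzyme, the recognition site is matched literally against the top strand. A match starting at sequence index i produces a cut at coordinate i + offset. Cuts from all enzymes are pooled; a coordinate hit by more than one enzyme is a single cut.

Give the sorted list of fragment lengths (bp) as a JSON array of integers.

[3,10,10,12,15,15]

Scan for sites:
  RvuIII (GCAG, off=1): starts [42] → cuts [43]
  OquIV (TAGACC, off=5): no sites
  DwuVI (GTCTC, off=0): starts [21] → cuts [21]
  XjeVI (TTACA, off=5): starts [1] → cuts [6]
  AzqIX (ACTA, off=0): starts [6, 33, 58, 61] → cuts [6, 33, 58, 61]

Pooled cuts: [6, 21, 33, 43, 58, 61]

Fragments:
  6→21: 15 bp
  21→33: 12 bp
  33→43: 10 bp
  43→58: 15 bp
  58→61: 3 bp
  61→6 (wrap): 65-61+6 = 10 bp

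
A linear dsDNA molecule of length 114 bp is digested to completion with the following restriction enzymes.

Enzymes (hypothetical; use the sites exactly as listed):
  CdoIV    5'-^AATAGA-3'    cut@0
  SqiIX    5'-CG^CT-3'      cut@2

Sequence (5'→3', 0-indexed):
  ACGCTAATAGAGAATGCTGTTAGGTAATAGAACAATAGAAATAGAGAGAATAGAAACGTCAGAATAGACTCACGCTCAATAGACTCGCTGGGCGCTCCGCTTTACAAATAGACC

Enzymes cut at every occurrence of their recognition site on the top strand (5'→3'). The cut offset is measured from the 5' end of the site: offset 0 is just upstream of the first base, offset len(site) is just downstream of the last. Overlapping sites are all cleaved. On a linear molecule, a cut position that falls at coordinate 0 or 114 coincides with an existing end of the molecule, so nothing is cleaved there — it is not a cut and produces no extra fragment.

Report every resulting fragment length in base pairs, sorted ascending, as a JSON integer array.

[2,3,3,5,6,7,7,8,8,9,10,12,14,20]

Scan for sites:
  CdoIV AATAGA/0: at [5, 25, 33, 39, 48, 62, 77, 106] ⇒ [5, 25, 33, 39, 48, 62, 77, 106]
  SqiIX CGCT/2: at [1, 72, 85, 92, 97] ⇒ [3, 74, 87, 94, 99]

All cut coordinates (distinct, sorted): [3, 5, 25, 33, 39, 48, 62, 74, 77, 87, 94, 99, 106]

Fragment lengths:
  [0,3): 3 bp
  [3,5): 2 bp
  [5,25): 20 bp
  [25,33): 8 bp
  [33,39): 6 bp
  [39,48): 9 bp
  [48,62): 14 bp
  [62,74): 12 bp
  [74,77): 3 bp
  [77,87): 10 bp
  [87,94): 7 bp
  [94,99): 5 bp
  [99,106): 7 bp
  [106,114): 8 bp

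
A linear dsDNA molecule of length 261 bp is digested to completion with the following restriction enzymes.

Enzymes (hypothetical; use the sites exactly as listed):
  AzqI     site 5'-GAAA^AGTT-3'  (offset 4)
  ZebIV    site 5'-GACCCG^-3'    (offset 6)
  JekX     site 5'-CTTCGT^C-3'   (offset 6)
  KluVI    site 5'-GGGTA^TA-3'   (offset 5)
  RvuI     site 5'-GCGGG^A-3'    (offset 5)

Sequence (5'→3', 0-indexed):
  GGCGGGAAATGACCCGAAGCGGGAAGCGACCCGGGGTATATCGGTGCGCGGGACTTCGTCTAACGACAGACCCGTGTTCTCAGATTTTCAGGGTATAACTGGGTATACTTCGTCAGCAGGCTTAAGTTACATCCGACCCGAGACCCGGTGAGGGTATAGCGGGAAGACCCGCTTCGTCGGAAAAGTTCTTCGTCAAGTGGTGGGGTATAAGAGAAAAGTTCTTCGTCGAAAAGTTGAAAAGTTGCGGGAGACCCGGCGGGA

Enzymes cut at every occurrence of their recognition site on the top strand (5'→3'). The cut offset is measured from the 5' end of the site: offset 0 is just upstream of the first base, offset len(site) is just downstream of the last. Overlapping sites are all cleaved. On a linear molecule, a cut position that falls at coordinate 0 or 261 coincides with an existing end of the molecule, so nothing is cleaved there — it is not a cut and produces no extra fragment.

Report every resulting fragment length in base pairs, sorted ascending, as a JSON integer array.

Site scan:
  AzqI GAAAAGTT/4: at [179, 212, 227, 235] ⇒ [183, 216, 231, 239]
  ZebIV GACCCG/6: at [10, 27, 68, 134, 141, 165, 249] ⇒ [16, 33, 74, 140, 147, 171, 255]
  JekX CTTCGTC/6: at [53, 107, 171, 187, 220] ⇒ [59, 113, 177, 193, 226]
  KluVI GGGTATA/5: at [33, 90, 100, 151, 202] ⇒ [38, 95, 105, 156, 207]
  RvuI GCGGGA/5: at [1, 18, 47, 158, 243, 255] ⇒ [6, 23, 52, 163, 248, 260]

Pooled cuts: [6, 16, 23, 33, 38, 52, 59, 74, 95, 105, 113, 140, 147, 156, 163, 171, 177, 183, 193, 207, 216, 226, 231, 239, 248, 255, 260]

Fragment lengths:
  [0,6): 6 bp
  [6,16): 10 bp
  [16,23): 7 bp
  [23,33): 10 bp
  [33,38): 5 bp
  [38,52): 14 bp
  [52,59): 7 bp
  [59,74): 15 bp
  [74,95): 21 bp
  [95,105): 10 bp
  [105,113): 8 bp
  [113,140): 27 bp
  [140,147): 7 bp
  [147,156): 9 bp
  [156,163): 7 bp
  [163,171): 8 bp
  [171,177): 6 bp
  [177,183): 6 bp
  [183,193): 10 bp
  [193,207): 14 bp
  [207,216): 9 bp
  [216,226): 10 bp
  [226,231): 5 bp
  [231,239): 8 bp
  [239,248): 9 bp
  [248,255): 7 bp
  [255,260): 5 bp
  [260,261): 1 bp

[1,5,5,5,6,6,6,7,7,7,7,7,8,8,8,9,9,9,10,10,10,10,10,14,14,15,21,27]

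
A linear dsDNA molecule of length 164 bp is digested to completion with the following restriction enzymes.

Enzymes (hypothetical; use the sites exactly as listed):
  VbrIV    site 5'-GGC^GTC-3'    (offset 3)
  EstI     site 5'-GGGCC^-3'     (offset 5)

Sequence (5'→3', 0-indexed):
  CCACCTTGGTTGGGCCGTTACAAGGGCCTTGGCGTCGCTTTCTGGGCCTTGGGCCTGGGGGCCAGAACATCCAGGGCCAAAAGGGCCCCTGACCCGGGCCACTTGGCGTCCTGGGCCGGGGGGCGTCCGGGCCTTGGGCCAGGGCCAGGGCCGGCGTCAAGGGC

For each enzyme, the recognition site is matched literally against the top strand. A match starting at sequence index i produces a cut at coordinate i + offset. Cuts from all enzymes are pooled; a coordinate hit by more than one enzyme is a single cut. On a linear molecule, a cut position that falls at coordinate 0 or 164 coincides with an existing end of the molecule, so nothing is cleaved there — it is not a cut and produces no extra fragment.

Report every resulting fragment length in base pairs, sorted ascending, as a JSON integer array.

[3,5,6,6,7,7,7,7,8,9,9,9,10,12,13,15,15,16]

Per-enzyme occurrences:
  VbrIV GGCGTC/3: at [30, 104, 121, 152] ⇒ [33, 107, 124, 155]
  EstI GGGCC/5: at [11, 23, 43, 50, 58, 73, 82, 95, 112, 128, 135, 141, 147] ⇒ [16, 28, 48, 55, 63, 78, 87, 100, 117, 133, 140, 146, 152]

Pooled cuts: [16, 28, 33, 48, 55, 63, 78, 87, 100, 107, 117, 124, 133, 140, 146, 152, 155]

Fragments:
  [0,16): 16 bp
  [16,28): 12 bp
  [28,33): 5 bp
  [33,48): 15 bp
  [48,55): 7 bp
  [55,63): 8 bp
  [63,78): 15 bp
  [78,87): 9 bp
  [87,100): 13 bp
  [100,107): 7 bp
  [107,117): 10 bp
  [117,124): 7 bp
  [124,133): 9 bp
  [133,140): 7 bp
  [140,146): 6 bp
  [146,152): 6 bp
  [152,155): 3 bp
  [155,164): 9 bp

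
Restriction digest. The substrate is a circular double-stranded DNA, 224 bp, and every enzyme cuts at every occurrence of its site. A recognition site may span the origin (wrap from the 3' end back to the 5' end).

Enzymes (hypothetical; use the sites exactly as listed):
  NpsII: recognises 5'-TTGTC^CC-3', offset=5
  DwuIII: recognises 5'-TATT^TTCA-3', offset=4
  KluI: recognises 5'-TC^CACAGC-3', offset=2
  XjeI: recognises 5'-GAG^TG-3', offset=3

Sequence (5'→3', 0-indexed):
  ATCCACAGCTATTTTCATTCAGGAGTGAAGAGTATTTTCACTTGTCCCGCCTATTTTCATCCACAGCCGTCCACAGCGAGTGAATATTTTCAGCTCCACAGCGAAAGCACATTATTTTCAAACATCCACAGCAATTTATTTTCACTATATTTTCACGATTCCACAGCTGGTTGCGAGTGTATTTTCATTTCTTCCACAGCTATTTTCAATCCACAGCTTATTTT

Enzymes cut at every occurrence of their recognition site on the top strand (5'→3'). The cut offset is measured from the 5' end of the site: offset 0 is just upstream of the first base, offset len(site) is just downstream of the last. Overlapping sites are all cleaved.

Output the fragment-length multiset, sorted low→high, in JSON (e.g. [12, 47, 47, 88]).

Site scan:
  NpsII (TTGTCCC, off=5): starts [41] → cuts [46]
  DwuIII (TATTTTCA, off=4): starts [9, 32, 51, 84, 112, 136, 147, 179, 200] → cuts [13, 36, 55, 88, 116, 140, 151, 183, 204]
  KluI (TCCACAGC, off=2): starts [1, 59, 69, 94, 124, 159, 192, 209] → cuts [3, 61, 71, 96, 126, 161, 194, 211]
  XjeI (GAGTG, off=3): starts [22, 77, 174] → cuts [25, 80, 177]

All cut coordinates (distinct, sorted): [3, 13, 25, 36, 46, 55, 61, 71, 80, 88, 96, 116, 126, 140, 151, 161, 177, 183, 194, 204, 211]

Fragment lengths:
  3→13: 10 bp
  13→25: 12 bp
  25→36: 11 bp
  36→46: 10 bp
  46→55: 9 bp
  55→61: 6 bp
  61→71: 10 bp
  71→80: 9 bp
  80→88: 8 bp
  88→96: 8 bp
  96→116: 20 bp
  116→126: 10 bp
  126→140: 14 bp
  140→151: 11 bp
  151→161: 10 bp
  161→177: 16 bp
  177→183: 6 bp
  183→194: 11 bp
  194→204: 10 bp
  204→211: 7 bp
  211→3 (wrap): 224-211+3 = 16 bp

[6,6,7,8,8,9,9,10,10,10,10,10,10,11,11,11,12,14,16,16,20]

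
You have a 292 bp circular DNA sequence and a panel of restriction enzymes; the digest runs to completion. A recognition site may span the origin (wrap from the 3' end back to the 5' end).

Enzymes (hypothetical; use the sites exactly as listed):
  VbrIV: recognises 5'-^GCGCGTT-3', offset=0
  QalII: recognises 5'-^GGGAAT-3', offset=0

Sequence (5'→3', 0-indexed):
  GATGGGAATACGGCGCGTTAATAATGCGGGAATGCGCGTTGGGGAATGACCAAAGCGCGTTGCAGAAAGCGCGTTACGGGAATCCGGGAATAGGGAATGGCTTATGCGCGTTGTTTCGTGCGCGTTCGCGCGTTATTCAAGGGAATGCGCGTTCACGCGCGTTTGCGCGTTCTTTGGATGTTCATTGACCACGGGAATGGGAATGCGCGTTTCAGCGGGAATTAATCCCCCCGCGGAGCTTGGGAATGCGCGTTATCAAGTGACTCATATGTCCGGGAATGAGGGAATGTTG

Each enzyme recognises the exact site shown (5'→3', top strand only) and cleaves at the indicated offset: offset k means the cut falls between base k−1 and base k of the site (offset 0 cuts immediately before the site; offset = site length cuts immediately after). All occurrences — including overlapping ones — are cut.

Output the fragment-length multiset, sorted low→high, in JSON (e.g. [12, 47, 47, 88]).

[6,6,6,6,6,7,8,8,8,8,8,9,9,10,12,13,13,13,13,14,14,15,25,27,28]

Site scan:
  VbrIV GCGCGTT/0: at [12, 33, 54, 68, 105, 119, 127, 146, 156, 164, 204, 247] ⇒ [12, 33, 54, 68, 105, 119, 127, 146, 156, 164, 204, 247]
  QalII GGGAAT/0: at [3, 27, 41, 77, 85, 92, 140, 192, 198, 216, 241, 274, 282] ⇒ [3, 27, 41, 77, 85, 92, 140, 192, 198, 216, 241, 274, 282]

Pooled cuts: [3, 12, 27, 33, 41, 54, 68, 77, 85, 92, 105, 119, 127, 140, 146, 156, 164, 192, 198, 204, 216, 241, 247, 274, 282]

Fragment lengths:
  3→12: 9 bp
  12→27: 15 bp
  27→33: 6 bp
  33→41: 8 bp
  41→54: 13 bp
  54→68: 14 bp
  68→77: 9 bp
  77→85: 8 bp
  85→92: 7 bp
  92→105: 13 bp
  105→119: 14 bp
  119→127: 8 bp
  127→140: 13 bp
  140→146: 6 bp
  146→156: 10 bp
  156→164: 8 bp
  164→192: 28 bp
  192→198: 6 bp
  198→204: 6 bp
  204→216: 12 bp
  216→241: 25 bp
  241→247: 6 bp
  247→274: 27 bp
  274→282: 8 bp
  282→3 (wrap): 292-282+3 = 13 bp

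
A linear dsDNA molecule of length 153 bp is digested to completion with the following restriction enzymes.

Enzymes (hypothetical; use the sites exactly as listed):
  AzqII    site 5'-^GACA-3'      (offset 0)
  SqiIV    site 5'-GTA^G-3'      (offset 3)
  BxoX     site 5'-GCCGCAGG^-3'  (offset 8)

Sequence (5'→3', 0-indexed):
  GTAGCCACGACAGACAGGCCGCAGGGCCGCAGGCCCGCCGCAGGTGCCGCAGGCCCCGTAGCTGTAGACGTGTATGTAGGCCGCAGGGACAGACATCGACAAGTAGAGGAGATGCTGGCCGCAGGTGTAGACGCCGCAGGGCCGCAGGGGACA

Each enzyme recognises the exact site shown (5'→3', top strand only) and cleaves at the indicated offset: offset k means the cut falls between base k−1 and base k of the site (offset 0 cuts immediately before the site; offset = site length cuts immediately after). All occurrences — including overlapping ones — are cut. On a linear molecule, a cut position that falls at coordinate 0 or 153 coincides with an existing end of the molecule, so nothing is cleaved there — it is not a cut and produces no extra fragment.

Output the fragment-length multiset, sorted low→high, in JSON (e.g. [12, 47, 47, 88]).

[1,3,4,4,4,4,5,6,6,7,8,8,8,9,9,11,11,12,13,20]

Site scan:
  AzqII GACA/0: at [8, 12, 87, 91, 97, 149] ⇒ [8, 12, 87, 91, 97, 149]
  SqiIV GTAG/3: at [0, 57, 63, 75, 102, 126] ⇒ [3, 60, 66, 78, 105, 129]
  BxoX GCCGCAGG/8: at [17, 25, 36, 45, 79, 117, 132, 140] ⇒ [25, 33, 44, 53, 87, 125, 140, 148]

Pooled cuts: [3, 8, 12, 25, 33, 44, 53, 60, 66, 78, 87, 91, 97, 105, 125, 129, 140, 148, 149]

Fragment lengths:
  [0,3): 3 bp
  [3,8): 5 bp
  [8,12): 4 bp
  [12,25): 13 bp
  [25,33): 8 bp
  [33,44): 11 bp
  [44,53): 9 bp
  [53,60): 7 bp
  [60,66): 6 bp
  [66,78): 12 bp
  [78,87): 9 bp
  [87,91): 4 bp
  [91,97): 6 bp
  [97,105): 8 bp
  [105,125): 20 bp
  [125,129): 4 bp
  [129,140): 11 bp
  [140,148): 8 bp
  [148,149): 1 bp
  [149,153): 4 bp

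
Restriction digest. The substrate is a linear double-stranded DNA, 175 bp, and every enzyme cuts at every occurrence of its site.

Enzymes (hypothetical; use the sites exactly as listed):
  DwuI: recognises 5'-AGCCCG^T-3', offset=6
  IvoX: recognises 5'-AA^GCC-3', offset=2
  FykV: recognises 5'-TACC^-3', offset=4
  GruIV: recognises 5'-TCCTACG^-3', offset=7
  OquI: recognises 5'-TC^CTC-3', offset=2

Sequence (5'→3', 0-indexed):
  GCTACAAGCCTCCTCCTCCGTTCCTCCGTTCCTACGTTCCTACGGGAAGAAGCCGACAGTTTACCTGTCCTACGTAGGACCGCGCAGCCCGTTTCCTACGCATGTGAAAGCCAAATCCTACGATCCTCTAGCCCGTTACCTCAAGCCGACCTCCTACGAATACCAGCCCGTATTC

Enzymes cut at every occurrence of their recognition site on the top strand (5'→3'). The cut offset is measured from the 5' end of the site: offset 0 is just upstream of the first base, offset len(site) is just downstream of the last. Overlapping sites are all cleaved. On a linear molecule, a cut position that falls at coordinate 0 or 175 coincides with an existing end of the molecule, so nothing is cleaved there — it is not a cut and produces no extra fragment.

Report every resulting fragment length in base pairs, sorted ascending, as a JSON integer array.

Scan for sites:
  DwuI AGCCCGT/6: at [85, 129, 164] ⇒ [91, 135, 170]
  IvoX AAGCC/2: at [5, 49, 107, 142] ⇒ [7, 51, 109, 144]
  FykV TACC/4: at [61, 136, 160] ⇒ [65, 140, 164]
  GruIV TCCTACG/7: at [29, 37, 67, 93, 115, 151] ⇒ [36, 44, 74, 100, 122, 158]
  OquI TCCTC/2: at [10, 13, 21, 123] ⇒ [12, 15, 23, 125]

All cut coordinates (distinct, sorted): [7, 12, 15, 23, 36, 44, 51, 65, 74, 91, 100, 109, 122, 125, 135, 140, 144, 158, 164, 170]

Fragments:
  [0,7): 7 bp
  [7,12): 5 bp
  [12,15): 3 bp
  [15,23): 8 bp
  [23,36): 13 bp
  [36,44): 8 bp
  [44,51): 7 bp
  [51,65): 14 bp
  [65,74): 9 bp
  [74,91): 17 bp
  [91,100): 9 bp
  [100,109): 9 bp
  [109,122): 13 bp
  [122,125): 3 bp
  [125,135): 10 bp
  [135,140): 5 bp
  [140,144): 4 bp
  [144,158): 14 bp
  [158,164): 6 bp
  [164,170): 6 bp
  [170,175): 5 bp

[3,3,4,5,5,5,6,6,7,7,8,8,9,9,9,10,13,13,14,14,17]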